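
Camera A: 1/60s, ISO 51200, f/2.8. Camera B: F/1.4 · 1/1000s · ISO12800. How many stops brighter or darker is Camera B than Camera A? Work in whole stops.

4 stops darker

Aperture: f/2.8 → f/2 → f/1.4 — 2 stops opened up (brighter).
Shutter speed: 1/60 → 1/125 → 1/250 → 1/500 → 1/1000 — 4 stops shorter (darker).
ISO: 51200 → 25600 → 12800 — 2 stops dropped (darker).
Net: +2 −4 −2 = −4 stops.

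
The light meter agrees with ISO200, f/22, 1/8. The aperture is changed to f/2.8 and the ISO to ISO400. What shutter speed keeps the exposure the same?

1/1000s

Aperture: f/22 → f/16 → f/11 → f/8 → f/5.6 → f/4 → f/2.8 — 6 stops opened up (brighter).
ISO: 200 → 400 — 1 stop raised (brighter).
Net change so far: 7 stops brighter. Offset with the shutter speed: 1/8 → 1/15 → 1/30 → 1/60 → 1/125 → 1/250 → 1/500 → 1/1000.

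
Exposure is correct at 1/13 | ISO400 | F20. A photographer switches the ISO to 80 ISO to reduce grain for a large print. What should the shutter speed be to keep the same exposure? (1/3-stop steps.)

0.4 s

ISO: 400 → 320 → 250 → 200 → 160 → 125 → 100 → 80 — 2 1/3 stops lower (darker).
Need 2 1/3 stops brighter from the shutter speed: 1/13 → 1/10 → 1/8 → 1/6 → 1/5 → 1/4 → 0.3 → 0.4.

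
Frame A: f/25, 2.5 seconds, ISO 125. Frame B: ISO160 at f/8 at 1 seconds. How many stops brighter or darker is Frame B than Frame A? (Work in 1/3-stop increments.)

Aperture: f/25 → f/22 → f/20 → f/18 → f/16 → f/14 → f/13 → f/11 → f/10 → f/9 → f/8 — 3 1/3 stops larger aperture (brighter).
Shutter speed: 2.5 → 2 → 1.6 → 1.3 → 1 — 1 1/3 stops faster (darker).
ISO: 125 → 160 — 1/3 stop higher (brighter).
Net: +3 1/3 −1 1/3 +1/3 = +2 1/3 stops.

2 1/3 stops brighter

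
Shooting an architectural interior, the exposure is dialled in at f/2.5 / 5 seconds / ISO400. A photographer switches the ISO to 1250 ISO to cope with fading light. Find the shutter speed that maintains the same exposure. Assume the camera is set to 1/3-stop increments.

ISO: 400 → 500 → 640 → 800 → 1000 → 1250 — 1 2/3 stops raised (brighter).
Need 1 2/3 stops darker from the shutter speed: 5 → 4 → 3.2 → 2.5 → 2 → 1.6.

1.6 s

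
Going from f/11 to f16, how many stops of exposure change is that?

1 stop

f/11 → f/16 — count the steps: 1 stop.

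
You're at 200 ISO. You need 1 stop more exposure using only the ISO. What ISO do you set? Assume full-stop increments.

ISO: 200 → 400 — 1 stop higher (brighter).

ISO 400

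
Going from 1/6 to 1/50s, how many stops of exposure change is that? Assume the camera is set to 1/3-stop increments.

3 stops

1/6 → 1/8 → 1/10 → 1/13 → 1/15 → 1/20 → 1/25 → 1/30 → 1/40 → 1/50 — count the steps: 9 third-stops = 3 stops.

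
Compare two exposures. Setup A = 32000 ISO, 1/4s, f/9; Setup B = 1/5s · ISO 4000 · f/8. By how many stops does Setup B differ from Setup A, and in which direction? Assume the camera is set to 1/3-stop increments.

3 stops darker

Aperture: f/9 → f/8 — 1/3 stop larger aperture (brighter).
Shutter speed: 1/4 → 1/5 — 1/3 stop faster (darker).
ISO: 32000 → 25600 → 20000 → 16000 → 12800 → 10000 → 8000 → 6400 → 5000 → 4000 — 3 stops dropped (darker).
Net: +1/3 −1/3 −3 = −3 stops.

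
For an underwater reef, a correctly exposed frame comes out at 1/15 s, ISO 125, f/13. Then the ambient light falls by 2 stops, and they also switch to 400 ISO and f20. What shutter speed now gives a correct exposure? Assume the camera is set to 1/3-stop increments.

1/5s

Scene light: 2 stops darker.
ISO: 125 → 160 → 200 → 250 → 320 → 400 — 1 2/3 stops raised (brighter).
Aperture: f/13 → f/14 → f/16 → f/18 → f/20 — 1 1/3 stops narrower (darker).
Net so far: 1 2/3 stops darker. Shutter speed: 1/15 → 1/13 → 1/10 → 1/8 → 1/6 → 1/5.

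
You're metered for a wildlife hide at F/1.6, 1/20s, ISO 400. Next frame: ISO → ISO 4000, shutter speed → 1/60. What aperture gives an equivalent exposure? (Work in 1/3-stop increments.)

f/2.8

ISO: 400 → 500 → 640 → 800 → 1000 → 1250 → 1600 → 2000 → 2500 → 3200 → 4000 — 3 1/3 stops higher (brighter).
Shutter speed: 1/20 → 1/25 → 1/30 → 1/40 → 1/50 → 1/60 — 1 2/3 stops faster (darker).
Net change so far: 1 2/3 stops brighter. Offset with the aperture: f/1.6 → f/1.8 → f/2 → f/2.2 → f/2.5 → f/2.8.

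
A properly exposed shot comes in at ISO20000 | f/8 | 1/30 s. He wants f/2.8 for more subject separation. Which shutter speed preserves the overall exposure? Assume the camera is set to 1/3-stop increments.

Aperture: f/8 → f/7.1 → f/6.3 → f/5.6 → f/5 → f/4.5 → f/4 → f/3.5 → f/3.2 → f/2.8 — 3 stops wider (brighter).
Need 3 stops darker from the shutter speed: 1/30 → 1/40 → 1/50 → 1/60 → 1/80 → 1/100 → 1/125 → 1/160 → 1/200 → 1/250.

1/250s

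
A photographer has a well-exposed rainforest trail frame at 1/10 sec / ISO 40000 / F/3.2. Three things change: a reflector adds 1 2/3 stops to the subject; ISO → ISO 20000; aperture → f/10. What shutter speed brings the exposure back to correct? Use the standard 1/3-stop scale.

0.6 s

Scene light: 1 2/3 stops brighter.
ISO: 40000 → 32000 → 25600 → 20000 — 1 stop lower (darker).
Aperture: f/3.2 → f/3.5 → f/4 → f/4.5 → f/5 → f/5.6 → f/6.3 → f/7.1 → f/8 → f/9 → f/10 — 3 1/3 stops smaller aperture (darker).
Net so far: 2 2/3 stops darker. Shutter speed: 1/10 → 1/8 → 1/6 → 1/5 → 1/4 → 0.3 → 0.4 → 0.5 → 0.6.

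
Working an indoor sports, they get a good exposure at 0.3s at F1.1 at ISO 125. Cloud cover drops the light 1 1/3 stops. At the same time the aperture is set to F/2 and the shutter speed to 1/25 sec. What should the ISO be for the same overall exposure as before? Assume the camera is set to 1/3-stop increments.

Scene light: 1 1/3 stops darker.
Aperture: f/1.1 → f/1.2 → f/1.4 → f/1.6 → f/1.8 → f/2 — 1 2/3 stops stopped down (darker).
Shutter speed: 0.3 → 1/4 → 1/5 → 1/6 → 1/8 → 1/10 → 1/13 → 1/15 → 1/20 → 1/25 — 3 stops shorter (darker).
Net so far: 6 stops darker. ISO: 125 → 160 → 200 → 250 → 320 → 400 → 500 → 640 → 800 → 1000 → 1250 → 1600 → 2000 → 2500 → 3200 → 4000 → 5000 → 6400 → 8000.

ISO 8000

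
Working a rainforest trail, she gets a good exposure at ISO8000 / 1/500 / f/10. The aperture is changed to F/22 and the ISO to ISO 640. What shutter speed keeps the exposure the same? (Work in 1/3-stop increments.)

1/8s

Aperture: f/10 → f/11 → f/13 → f/14 → f/16 → f/18 → f/20 → f/22 — 2 1/3 stops narrower (darker).
ISO: 8000 → 6400 → 5000 → 4000 → 3200 → 2500 → 2000 → 1600 → 1250 → 1000 → 800 → 640 — 3 2/3 stops lower (darker).
Net change so far: 6 stops darker. Offset with the shutter speed: 1/500 → 1/400 → 1/320 → 1/250 → 1/200 → 1/160 → 1/125 → 1/100 → 1/80 → 1/60 → 1/50 → 1/40 → 1/30 → 1/25 → 1/20 → 1/15 → 1/13 → 1/10 → 1/8.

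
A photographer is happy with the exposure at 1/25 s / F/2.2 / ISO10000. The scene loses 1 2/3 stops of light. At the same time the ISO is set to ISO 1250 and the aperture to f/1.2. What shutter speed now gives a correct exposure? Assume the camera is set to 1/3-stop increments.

Scene light: 1 2/3 stops darker.
ISO: 10000 → 8000 → 6400 → 5000 → 4000 → 3200 → 2500 → 2000 → 1600 → 1250 — 3 stops lower (darker).
Aperture: f/2.2 → f/2 → f/1.8 → f/1.6 → f/1.4 → f/1.2 — 1 2/3 stops larger aperture (brighter).
Net so far: 3 stops darker. Shutter speed: 1/25 → 1/20 → 1/15 → 1/13 → 1/10 → 1/8 → 1/6 → 1/5 → 1/4 → 0.3.

0.3 s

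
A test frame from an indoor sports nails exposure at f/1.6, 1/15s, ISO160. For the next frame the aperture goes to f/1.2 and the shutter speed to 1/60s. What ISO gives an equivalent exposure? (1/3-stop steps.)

ISO 400

Aperture: f/1.6 → f/1.4 → f/1.2 — 2/3 stop opened up (brighter).
Shutter speed: 1/15 → 1/20 → 1/25 → 1/30 → 1/40 → 1/50 → 1/60 — 2 stops faster (darker).
Net change so far: 1 1/3 stops darker. Offset with the ISO: 160 → 200 → 250 → 320 → 400.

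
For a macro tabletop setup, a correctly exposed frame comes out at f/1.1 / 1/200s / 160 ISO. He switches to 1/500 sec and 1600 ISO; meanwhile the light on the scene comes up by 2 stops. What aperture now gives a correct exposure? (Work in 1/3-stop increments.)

Scene light: 2 stops brighter.
Shutter speed: 1/200 → 1/250 → 1/320 → 1/400 → 1/500 — 1 1/3 stops faster (darker).
ISO: 160 → 200 → 250 → 320 → 400 → 500 → 640 → 800 → 1000 → 1250 → 1600 — 3 1/3 stops raised (brighter).
Net so far: 4 stops brighter. Aperture: f/1.1 → f/1.2 → f/1.4 → f/1.6 → f/1.8 → f/2 → f/2.2 → f/2.5 → f/2.8 → f/3.2 → f/3.5 → f/4 → f/4.5.

f/4.5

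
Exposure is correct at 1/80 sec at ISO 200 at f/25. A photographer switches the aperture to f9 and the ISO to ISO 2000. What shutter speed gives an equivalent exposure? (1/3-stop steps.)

Aperture: f/25 → f/22 → f/20 → f/18 → f/16 → f/14 → f/13 → f/11 → f/10 → f/9 — 3 stops opened up (brighter).
ISO: 200 → 250 → 320 → 400 → 500 → 640 → 800 → 1000 → 1250 → 1600 → 2000 — 3 1/3 stops higher (brighter).
Net change so far: 6 1/3 stops brighter. Offset with the shutter speed: 1/80 → 1/100 → 1/125 → 1/160 → 1/200 → 1/250 → 1/320 → 1/400 → 1/500 → 1/640 → 1/800 → 1/1000 → 1/1250 → 1/1600 → 1/2000 → 1/2500 → 1/3200 → 1/4000 → 1/5000 → 1/6400.

1/6400s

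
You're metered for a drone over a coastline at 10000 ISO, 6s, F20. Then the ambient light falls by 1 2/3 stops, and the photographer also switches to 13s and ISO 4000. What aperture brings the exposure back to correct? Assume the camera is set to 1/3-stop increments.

f/10

Scene light: 1 2/3 stops darker.
Shutter speed: 6 → 8 → 10 → 13 — 1 stop slower (brighter).
ISO: 10000 → 8000 → 6400 → 5000 → 4000 — 1 1/3 stops lower (darker).
Net so far: 2 stops darker. Aperture: f/20 → f/18 → f/16 → f/14 → f/13 → f/11 → f/10.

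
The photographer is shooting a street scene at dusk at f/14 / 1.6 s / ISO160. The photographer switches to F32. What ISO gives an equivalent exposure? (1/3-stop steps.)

Aperture: f/14 → f/16 → f/18 → f/20 → f/22 → f/25 → f/29 → f/32 — 2 1/3 stops narrower (darker).
Need 2 1/3 stops brighter from the ISO: 160 → 200 → 250 → 320 → 400 → 500 → 640 → 800.

ISO 800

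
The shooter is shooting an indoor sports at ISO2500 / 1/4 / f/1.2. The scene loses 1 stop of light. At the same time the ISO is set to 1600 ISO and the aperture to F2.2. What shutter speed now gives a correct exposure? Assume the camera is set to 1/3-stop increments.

Scene light: 1 stop darker.
ISO: 2500 → 2000 → 1600 — 2/3 stop dropped (darker).
Aperture: f/1.2 → f/1.4 → f/1.6 → f/1.8 → f/2 → f/2.2 — 1 2/3 stops stopped down (darker).
Net so far: 3 1/3 stops darker. Shutter speed: 1/4 → 0.3 → 0.4 → 0.5 → 0.6 → 0.8 → 1 → 1.3 → 1.6 → 2 → 2.5.

2.5 s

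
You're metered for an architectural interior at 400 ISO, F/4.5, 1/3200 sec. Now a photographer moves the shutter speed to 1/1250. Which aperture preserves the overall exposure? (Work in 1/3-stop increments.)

Shutter speed: 1/3200 → 1/2500 → 1/2000 → 1/1600 → 1/1250 — 1 1/3 stops slower (brighter).
Need 1 1/3 stops darker from the aperture: f/4.5 → f/5 → f/5.6 → f/6.3 → f/7.1.

f/7.1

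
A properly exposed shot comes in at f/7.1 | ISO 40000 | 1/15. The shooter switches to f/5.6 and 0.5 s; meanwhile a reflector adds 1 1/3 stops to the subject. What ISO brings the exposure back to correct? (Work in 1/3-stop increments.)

ISO 1250

Scene light: 1 1/3 stops brighter.
Aperture: f/7.1 → f/6.3 → f/5.6 — 2/3 stop larger aperture (brighter).
Shutter speed: 1/15 → 1/13 → 1/10 → 1/8 → 1/6 → 1/5 → 1/4 → 0.3 → 0.4 → 0.5 — 3 stops longer (brighter).
Net so far: 5 stops brighter. ISO: 40000 → 32000 → 25600 → 20000 → 16000 → 12800 → 10000 → 8000 → 6400 → 5000 → 4000 → 3200 → 2500 → 2000 → 1600 → 1250.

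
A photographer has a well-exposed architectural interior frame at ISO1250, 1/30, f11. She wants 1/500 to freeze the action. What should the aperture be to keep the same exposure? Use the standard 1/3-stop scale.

Shutter speed: 1/30 → 1/40 → 1/50 → 1/60 → 1/80 → 1/100 → 1/125 → 1/160 → 1/200 → 1/250 → 1/320 → 1/400 → 1/500 — 4 stops shorter (darker).
Need 4 stops brighter from the aperture: f/11 → f/10 → f/9 → f/8 → f/7.1 → f/6.3 → f/5.6 → f/5 → f/4.5 → f/4 → f/3.5 → f/3.2 → f/2.8.

f/2.8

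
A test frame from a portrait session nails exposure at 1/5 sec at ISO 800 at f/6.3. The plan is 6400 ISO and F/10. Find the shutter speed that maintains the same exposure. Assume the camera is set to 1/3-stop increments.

1/15s

ISO: 800 → 1000 → 1250 → 1600 → 2000 → 2500 → 3200 → 4000 → 5000 → 6400 — 3 stops higher (brighter).
Aperture: f/6.3 → f/7.1 → f/8 → f/9 → f/10 — 1 1/3 stops narrower (darker).
Net change so far: 1 2/3 stops brighter. Offset with the shutter speed: 1/5 → 1/6 → 1/8 → 1/10 → 1/13 → 1/15.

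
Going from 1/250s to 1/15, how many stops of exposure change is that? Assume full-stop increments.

1/250 → 1/125 → 1/60 → 1/30 → 1/15 — count the steps: 4 stops.

4 stops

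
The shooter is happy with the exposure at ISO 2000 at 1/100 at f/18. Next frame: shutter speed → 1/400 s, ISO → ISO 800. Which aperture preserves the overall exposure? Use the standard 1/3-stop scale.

Shutter speed: 1/100 → 1/125 → 1/160 → 1/200 → 1/250 → 1/320 → 1/400 — 2 stops faster (darker).
ISO: 2000 → 1600 → 1250 → 1000 → 800 — 1 1/3 stops lower (darker).
Net change so far: 3 1/3 stops darker. Offset with the aperture: f/18 → f/16 → f/14 → f/13 → f/11 → f/10 → f/9 → f/8 → f/7.1 → f/6.3 → f/5.6.

f/5.6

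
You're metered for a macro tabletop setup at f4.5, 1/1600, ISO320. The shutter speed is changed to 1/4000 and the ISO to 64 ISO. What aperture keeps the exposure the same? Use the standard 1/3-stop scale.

f/1.2

Shutter speed: 1/1600 → 1/2000 → 1/2500 → 1/3200 → 1/4000 — 1 1/3 stops shorter (darker).
ISO: 320 → 250 → 200 → 160 → 125 → 100 → 80 → 64 — 2 1/3 stops dropped (darker).
Net change so far: 3 2/3 stops darker. Offset with the aperture: f/4.5 → f/4 → f/3.5 → f/3.2 → f/2.8 → f/2.5 → f/2.2 → f/2 → f/1.8 → f/1.6 → f/1.4 → f/1.2.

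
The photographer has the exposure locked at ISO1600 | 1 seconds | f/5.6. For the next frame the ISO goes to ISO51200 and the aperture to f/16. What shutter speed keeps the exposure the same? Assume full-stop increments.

ISO: 1600 → 3200 → 6400 → 12800 → 25600 → 51200 — 5 stops raised (brighter).
Aperture: f/5.6 → f/8 → f/11 → f/16 — 3 stops stopped down (darker).
Net change so far: 2 stops brighter. Offset with the shutter speed: 1 → 1/2 → 1/4.

1/4s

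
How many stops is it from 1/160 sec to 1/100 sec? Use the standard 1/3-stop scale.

1/160 → 1/125 → 1/100 — count the steps: 2 third-stops = 2/3 stop.

2/3 stop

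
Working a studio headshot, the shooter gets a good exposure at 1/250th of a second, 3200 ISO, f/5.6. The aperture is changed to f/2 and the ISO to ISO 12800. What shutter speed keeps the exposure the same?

Aperture: f/5.6 → f/4 → f/2.8 → f/2 — 3 stops larger aperture (brighter).
ISO: 3200 → 6400 → 12800 — 2 stops higher (brighter).
Net change so far: 5 stops brighter. Offset with the shutter speed: 1/250 → 1/500 → 1/1000 → 1/2000 → 1/4000 → 1/8000.

1/8000s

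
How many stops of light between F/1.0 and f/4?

4 stops

f/1.0 → f/1.4 → f/2 → f/2.8 → f/4 — count the steps: 4 stops.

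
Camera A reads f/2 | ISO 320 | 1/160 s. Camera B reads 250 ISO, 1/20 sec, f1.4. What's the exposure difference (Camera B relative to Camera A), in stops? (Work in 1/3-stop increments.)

Aperture: f/2 → f/1.8 → f/1.6 → f/1.4 — 1 stop opened up (brighter).
Shutter speed: 1/160 → 1/125 → 1/100 → 1/80 → 1/60 → 1/50 → 1/40 → 1/30 → 1/25 → 1/20 — 3 stops longer (brighter).
ISO: 320 → 250 — 1/3 stop lower (darker).
Net: +1 +3 −1/3 = +3 2/3 stops.

3 2/3 stops brighter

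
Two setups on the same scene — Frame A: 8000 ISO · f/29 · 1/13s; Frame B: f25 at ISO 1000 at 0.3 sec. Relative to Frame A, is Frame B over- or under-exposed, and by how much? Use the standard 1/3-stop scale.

Aperture: f/29 → f/25 — 1/3 stop opened up (brighter).
Shutter speed: 1/13 → 1/10 → 1/8 → 1/6 → 1/5 → 1/4 → 0.3 — 2 stops longer (brighter).
ISO: 8000 → 6400 → 5000 → 4000 → 3200 → 2500 → 2000 → 1600 → 1250 → 1000 — 3 stops dropped (darker).
Net: +1/3 +2 −3 = −2/3 stops.

2/3 stop darker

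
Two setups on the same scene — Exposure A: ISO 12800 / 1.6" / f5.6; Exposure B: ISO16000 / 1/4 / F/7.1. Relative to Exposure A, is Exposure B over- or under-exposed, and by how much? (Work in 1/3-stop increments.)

Aperture: f/5.6 → f/6.3 → f/7.1 — 2/3 stop narrower (darker).
Shutter speed: 1.6 → 1.3 → 1 → 0.8 → 0.6 → 0.5 → 0.4 → 0.3 → 1/4 — 2 2/3 stops faster (darker).
ISO: 12800 → 16000 — 1/3 stop raised (brighter).
Net: −2/3 −2 2/3 +1/3 = −3 stops.

3 stops darker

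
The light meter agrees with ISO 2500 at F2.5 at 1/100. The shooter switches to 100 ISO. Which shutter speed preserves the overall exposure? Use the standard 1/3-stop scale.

1/4s

ISO: 2500 → 2000 → 1600 → 1250 → 1000 → 800 → 640 → 500 → 400 → 320 → 250 → 200 → 160 → 125 → 100 — 4 2/3 stops lower (darker).
Need 4 2/3 stops brighter from the shutter speed: 1/100 → 1/80 → 1/60 → 1/50 → 1/40 → 1/30 → 1/25 → 1/20 → 1/15 → 1/13 → 1/10 → 1/8 → 1/6 → 1/5 → 1/4.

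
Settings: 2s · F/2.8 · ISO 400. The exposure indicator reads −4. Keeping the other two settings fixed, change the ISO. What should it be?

Underexposed by 4 stops → need 4 stops brighter.
ISO: 400 → 800 → 1600 → 3200 → 6400.

ISO 6400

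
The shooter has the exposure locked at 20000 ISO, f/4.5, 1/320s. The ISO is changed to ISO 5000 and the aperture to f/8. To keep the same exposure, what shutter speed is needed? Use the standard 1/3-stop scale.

1/25s

ISO: 20000 → 16000 → 12800 → 10000 → 8000 → 6400 → 5000 — 2 stops dropped (darker).
Aperture: f/4.5 → f/5 → f/5.6 → f/6.3 → f/7.1 → f/8 — 1 2/3 stops narrower (darker).
Net change so far: 3 2/3 stops darker. Offset with the shutter speed: 1/320 → 1/250 → 1/200 → 1/160 → 1/125 → 1/100 → 1/80 → 1/60 → 1/50 → 1/40 → 1/30 → 1/25.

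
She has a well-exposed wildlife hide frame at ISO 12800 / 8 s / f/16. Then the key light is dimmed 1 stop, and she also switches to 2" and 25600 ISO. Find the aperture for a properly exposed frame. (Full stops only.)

Scene light: 1 stop darker.
Shutter speed: 8 → 4 → 2 — 2 stops shorter (darker).
ISO: 12800 → 25600 — 1 stop higher (brighter).
Net so far: 2 stops darker. Aperture: f/16 → f/11 → f/8.

f/8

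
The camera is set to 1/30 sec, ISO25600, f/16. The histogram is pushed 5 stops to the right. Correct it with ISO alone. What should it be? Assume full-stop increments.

ISO 800

Overexposed by 5 stops → need 5 stops darker.
ISO: 25600 → 12800 → 6400 → 3200 → 1600 → 800.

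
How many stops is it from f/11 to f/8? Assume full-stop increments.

1 stop

f/11 → f/8 — count the steps: 1 stop.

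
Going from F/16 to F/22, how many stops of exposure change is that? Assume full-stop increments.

1 stop

f/16 → f/22 — count the steps: 1 stop.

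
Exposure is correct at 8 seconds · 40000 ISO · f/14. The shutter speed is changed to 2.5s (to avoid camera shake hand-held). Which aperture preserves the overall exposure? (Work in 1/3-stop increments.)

Shutter speed: 8 → 6 → 5 → 4 → 3.2 → 2.5 — 1 2/3 stops shorter (darker).
Need 1 2/3 stops brighter from the aperture: f/14 → f/13 → f/11 → f/10 → f/9 → f/8.

f/8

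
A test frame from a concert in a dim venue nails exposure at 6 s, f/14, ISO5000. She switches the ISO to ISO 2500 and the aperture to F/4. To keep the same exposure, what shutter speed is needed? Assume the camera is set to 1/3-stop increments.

ISO: 5000 → 4000 → 3200 → 2500 — 1 stop dropped (darker).
Aperture: f/14 → f/13 → f/11 → f/10 → f/9 → f/8 → f/7.1 → f/6.3 → f/5.6 → f/5 → f/4.5 → f/4 — 3 2/3 stops wider (brighter).
Net change so far: 2 2/3 stops brighter. Offset with the shutter speed: 6 → 5 → 4 → 3.2 → 2.5 → 2 → 1.6 → 1.3 → 1.

1 s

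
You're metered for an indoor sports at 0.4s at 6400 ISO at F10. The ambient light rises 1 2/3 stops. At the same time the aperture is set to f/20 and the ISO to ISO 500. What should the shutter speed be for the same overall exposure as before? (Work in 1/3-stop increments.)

Scene light: 1 2/3 stops brighter.
Aperture: f/10 → f/11 → f/13 → f/14 → f/16 → f/18 → f/20 — 2 stops smaller aperture (darker).
ISO: 6400 → 5000 → 4000 → 3200 → 2500 → 2000 → 1600 → 1250 → 1000 → 800 → 640 → 500 — 3 2/3 stops dropped (darker).
Net so far: 4 stops darker. Shutter speed: 0.4 → 0.5 → 0.6 → 0.8 → 1 → 1.3 → 1.6 → 2 → 2.5 → 3.2 → 4 → 5 → 6.

6 s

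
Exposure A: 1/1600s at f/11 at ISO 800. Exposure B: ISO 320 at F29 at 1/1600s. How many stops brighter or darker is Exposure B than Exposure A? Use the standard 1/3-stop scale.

4 stops darker

Aperture: f/11 → f/13 → f/14 → f/16 → f/18 → f/20 → f/22 → f/25 → f/29 — 2 2/3 stops stopped down (darker).
Shutter speed: unchanged.
ISO: 800 → 640 → 500 → 400 → 320 — 1 1/3 stops lower (darker).
Net: −2 2/3 −1 1/3 = −4 stops.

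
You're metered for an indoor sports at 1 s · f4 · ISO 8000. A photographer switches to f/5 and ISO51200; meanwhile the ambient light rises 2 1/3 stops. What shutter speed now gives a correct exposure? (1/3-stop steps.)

1/20s

Scene light: 2 1/3 stops brighter.
Aperture: f/4 → f/4.5 → f/5 — 2/3 stop smaller aperture (darker).
ISO: 8000 → 10000 → 12800 → 16000 → 20000 → 25600 → 32000 → 40000 → 51200 — 2 2/3 stops raised (brighter).
Net so far: 4 1/3 stops brighter. Shutter speed: 1 → 0.8 → 0.6 → 0.5 → 0.4 → 0.3 → 1/4 → 1/5 → 1/6 → 1/8 → 1/10 → 1/13 → 1/15 → 1/20.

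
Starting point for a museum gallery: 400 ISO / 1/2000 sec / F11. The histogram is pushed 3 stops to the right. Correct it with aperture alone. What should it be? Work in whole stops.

Overexposed by 3 stops → need 3 stops darker.
Aperture: f/11 → f/16 → f/22 → f/32.

f/32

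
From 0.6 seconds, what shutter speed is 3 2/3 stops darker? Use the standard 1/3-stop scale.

1/20s

Shutter speed: 0.6 → 0.5 → 0.4 → 0.3 → 1/4 → 1/5 → 1/6 → 1/8 → 1/10 → 1/13 → 1/15 → 1/20 — 3 2/3 stops shorter (darker).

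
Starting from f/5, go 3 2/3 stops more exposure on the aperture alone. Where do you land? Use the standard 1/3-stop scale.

Aperture: f/5 → f/4.5 → f/4 → f/3.5 → f/3.2 → f/2.8 → f/2.5 → f/2.2 → f/2 → f/1.8 → f/1.6 → f/1.4 — 3 2/3 stops larger aperture (brighter).

f/1.4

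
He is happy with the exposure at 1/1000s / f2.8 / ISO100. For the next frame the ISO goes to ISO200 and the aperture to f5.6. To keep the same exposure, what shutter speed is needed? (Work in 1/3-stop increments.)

ISO: 100 → 125 → 160 → 200 — 1 stop higher (brighter).
Aperture: f/2.8 → f/3.2 → f/3.5 → f/4 → f/4.5 → f/5 → f/5.6 — 2 stops narrower (darker).
Net change so far: 1 stop darker. Offset with the shutter speed: 1/1000 → 1/800 → 1/640 → 1/500.

1/500s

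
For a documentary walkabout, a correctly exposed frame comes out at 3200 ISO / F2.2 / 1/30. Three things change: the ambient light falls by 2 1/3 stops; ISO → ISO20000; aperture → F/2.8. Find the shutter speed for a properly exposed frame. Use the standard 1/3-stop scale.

Scene light: 2 1/3 stops darker.
ISO: 3200 → 4000 → 5000 → 6400 → 8000 → 10000 → 12800 → 16000 → 20000 — 2 2/3 stops higher (brighter).
Aperture: f/2.2 → f/2.5 → f/2.8 — 2/3 stop smaller aperture (darker).
Net so far: 1/3 stop darker. Shutter speed: 1/30 → 1/25.

1/25s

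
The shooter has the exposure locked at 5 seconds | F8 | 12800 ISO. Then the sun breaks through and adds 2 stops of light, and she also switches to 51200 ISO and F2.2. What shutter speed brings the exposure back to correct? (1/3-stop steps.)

1/40s

Scene light: 2 stops brighter.
ISO: 12800 → 16000 → 20000 → 25600 → 32000 → 40000 → 51200 — 2 stops raised (brighter).
Aperture: f/8 → f/7.1 → f/6.3 → f/5.6 → f/5 → f/4.5 → f/4 → f/3.5 → f/3.2 → f/2.8 → f/2.5 → f/2.2 — 3 2/3 stops larger aperture (brighter).
Net so far: 7 2/3 stops brighter. Shutter speed: 5 → 4 → 3.2 → 2.5 → 2 → 1.6 → 1.3 → 1 → 0.8 → 0.6 → 0.5 → 0.4 → 0.3 → 1/4 → 1/5 → 1/6 → 1/8 → 1/10 → 1/13 → 1/15 → 1/20 → 1/25 → 1/30 → 1/40.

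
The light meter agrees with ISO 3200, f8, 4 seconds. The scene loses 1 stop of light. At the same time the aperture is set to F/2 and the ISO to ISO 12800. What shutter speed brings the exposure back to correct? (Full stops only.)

1/8s

Scene light: 1 stop darker.
Aperture: f/8 → f/5.6 → f/4 → f/2.8 → f/2 — 4 stops wider (brighter).
ISO: 3200 → 6400 → 12800 — 2 stops higher (brighter).
Net so far: 5 stops brighter. Shutter speed: 4 → 2 → 1 → 1/2 → 1/4 → 1/8.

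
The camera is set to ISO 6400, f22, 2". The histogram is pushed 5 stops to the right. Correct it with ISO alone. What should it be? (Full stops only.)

ISO 200

Overexposed by 5 stops → need 5 stops darker.
ISO: 6400 → 3200 → 1600 → 800 → 400 → 200.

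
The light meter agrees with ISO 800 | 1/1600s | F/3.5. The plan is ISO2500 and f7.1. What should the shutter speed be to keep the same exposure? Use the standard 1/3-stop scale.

ISO: 800 → 1000 → 1250 → 1600 → 2000 → 2500 — 1 2/3 stops higher (brighter).
Aperture: f/3.5 → f/4 → f/4.5 → f/5 → f/5.6 → f/6.3 → f/7.1 — 2 stops narrower (darker).
Net change so far: 1/3 stop darker. Offset with the shutter speed: 1/1600 → 1/1250.

1/1250s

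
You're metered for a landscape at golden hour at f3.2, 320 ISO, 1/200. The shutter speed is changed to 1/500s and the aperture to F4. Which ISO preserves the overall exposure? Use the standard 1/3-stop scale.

Shutter speed: 1/200 → 1/250 → 1/320 → 1/400 → 1/500 — 1 1/3 stops shorter (darker).
Aperture: f/3.2 → f/3.5 → f/4 — 2/3 stop smaller aperture (darker).
Net change so far: 2 stops darker. Offset with the ISO: 320 → 400 → 500 → 640 → 800 → 1000 → 1250.

ISO 1250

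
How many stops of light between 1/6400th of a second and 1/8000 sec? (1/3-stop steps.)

1/6400 → 1/8000 — count the steps: 1 third-stops = 1/3 stop.

1/3 stop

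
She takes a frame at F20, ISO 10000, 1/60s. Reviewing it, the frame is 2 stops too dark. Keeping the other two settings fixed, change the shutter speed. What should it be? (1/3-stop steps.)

1/15s

Underexposed by 2 stops → need 2 stops brighter.
Shutter speed: 1/60 → 1/50 → 1/40 → 1/30 → 1/25 → 1/20 → 1/15.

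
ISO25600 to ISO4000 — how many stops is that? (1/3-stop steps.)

2 2/3 stops

25600 → 20000 → 16000 → 12800 → 10000 → 8000 → 6400 → 5000 → 4000 — count the steps: 8 third-stops = 2 2/3 stops.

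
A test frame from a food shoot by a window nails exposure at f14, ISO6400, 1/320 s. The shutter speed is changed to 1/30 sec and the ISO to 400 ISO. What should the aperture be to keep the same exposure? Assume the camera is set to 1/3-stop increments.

f/11

Shutter speed: 1/320 → 1/250 → 1/200 → 1/160 → 1/125 → 1/100 → 1/80 → 1/60 → 1/50 → 1/40 → 1/30 — 3 1/3 stops longer (brighter).
ISO: 6400 → 5000 → 4000 → 3200 → 2500 → 2000 → 1600 → 1250 → 1000 → 800 → 640 → 500 → 400 — 4 stops dropped (darker).
Net change so far: 2/3 stop darker. Offset with the aperture: f/14 → f/13 → f/11.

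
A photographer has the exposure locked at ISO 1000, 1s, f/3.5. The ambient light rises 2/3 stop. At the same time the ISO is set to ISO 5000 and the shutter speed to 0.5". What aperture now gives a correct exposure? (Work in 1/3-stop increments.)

f/7.1

Scene light: 2/3 stop brighter.
ISO: 1000 → 1250 → 1600 → 2000 → 2500 → 3200 → 4000 → 5000 — 2 1/3 stops higher (brighter).
Shutter speed: 1 → 0.8 → 0.6 → 0.5 — 1 stop faster (darker).
Net so far: 2 stops brighter. Aperture: f/3.5 → f/4 → f/4.5 → f/5 → f/5.6 → f/6.3 → f/7.1.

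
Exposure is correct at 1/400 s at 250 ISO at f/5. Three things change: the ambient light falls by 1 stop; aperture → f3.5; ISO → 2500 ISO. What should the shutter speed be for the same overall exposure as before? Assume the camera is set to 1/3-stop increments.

1/4000s

Scene light: 1 stop darker.
Aperture: f/5 → f/4.5 → f/4 → f/3.5 — 1 stop opened up (brighter).
ISO: 250 → 320 → 400 → 500 → 640 → 800 → 1000 → 1250 → 1600 → 2000 → 2500 — 3 1/3 stops raised (brighter).
Net so far: 3 1/3 stops brighter. Shutter speed: 1/400 → 1/500 → 1/640 → 1/800 → 1/1000 → 1/1250 → 1/1600 → 1/2000 → 1/2500 → 1/3200 → 1/4000.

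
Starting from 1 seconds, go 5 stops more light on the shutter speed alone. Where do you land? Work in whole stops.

30 s

Shutter speed: 1 → 2 → 4 → 8 → 15 → 30 — 5 stops slower (brighter).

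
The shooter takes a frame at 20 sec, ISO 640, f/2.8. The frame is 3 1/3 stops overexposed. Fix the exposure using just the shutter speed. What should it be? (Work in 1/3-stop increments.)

Overexposed by 3 1/3 stops → need 3 1/3 stops darker.
Shutter speed: 20 → 15 → 13 → 10 → 8 → 6 → 5 → 4 → 3.2 → 2.5 → 2.

2 s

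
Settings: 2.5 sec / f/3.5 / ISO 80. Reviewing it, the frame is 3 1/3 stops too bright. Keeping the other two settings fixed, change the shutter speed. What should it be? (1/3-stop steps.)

1/4s

Overexposed by 3 1/3 stops → need 3 1/3 stops darker.
Shutter speed: 2.5 → 2 → 1.6 → 1.3 → 1 → 0.8 → 0.6 → 0.5 → 0.4 → 0.3 → 1/4.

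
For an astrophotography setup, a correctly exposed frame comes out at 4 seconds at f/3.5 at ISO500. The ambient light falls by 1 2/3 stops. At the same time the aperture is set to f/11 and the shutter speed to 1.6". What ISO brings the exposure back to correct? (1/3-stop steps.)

ISO 40000

Scene light: 1 2/3 stops darker.
Aperture: f/3.5 → f/4 → f/4.5 → f/5 → f/5.6 → f/6.3 → f/7.1 → f/8 → f/9 → f/10 → f/11 — 3 1/3 stops smaller aperture (darker).
Shutter speed: 4 → 3.2 → 2.5 → 2 → 1.6 — 1 1/3 stops shorter (darker).
Net so far: 6 1/3 stops darker. ISO: 500 → 640 → 800 → 1000 → 1250 → 1600 → 2000 → 2500 → 3200 → 4000 → 5000 → 6400 → 8000 → 10000 → 12800 → 16000 → 20000 → 25600 → 32000 → 40000.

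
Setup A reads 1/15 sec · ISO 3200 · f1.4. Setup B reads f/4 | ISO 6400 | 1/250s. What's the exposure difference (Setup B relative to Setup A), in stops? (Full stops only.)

6 stops darker

Aperture: f/1.4 → f/2 → f/2.8 → f/4 — 3 stops stopped down (darker).
Shutter speed: 1/15 → 1/30 → 1/60 → 1/125 → 1/250 — 4 stops faster (darker).
ISO: 3200 → 6400 — 1 stop raised (brighter).
Net: −3 −4 +1 = −6 stops.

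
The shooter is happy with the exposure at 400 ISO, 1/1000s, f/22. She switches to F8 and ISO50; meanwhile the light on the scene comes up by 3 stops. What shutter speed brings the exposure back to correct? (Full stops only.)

Scene light: 3 stops brighter.
Aperture: f/22 → f/16 → f/11 → f/8 — 3 stops wider (brighter).
ISO: 400 → 200 → 100 → 50 — 3 stops lower (darker).
Net so far: 3 stops brighter. Shutter speed: 1/1000 → 1/2000 → 1/4000 → 1/8000.

1/8000s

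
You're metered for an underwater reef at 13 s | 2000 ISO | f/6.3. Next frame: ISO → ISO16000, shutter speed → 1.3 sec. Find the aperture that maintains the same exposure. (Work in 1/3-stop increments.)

f/5.6

ISO: 2000 → 2500 → 3200 → 4000 → 5000 → 6400 → 8000 → 10000 → 12800 → 16000 — 3 stops higher (brighter).
Shutter speed: 13 → 10 → 8 → 6 → 5 → 4 → 3.2 → 2.5 → 2 → 1.6 → 1.3 — 3 1/3 stops faster (darker).
Net change so far: 1/3 stop darker. Offset with the aperture: f/6.3 → f/5.6.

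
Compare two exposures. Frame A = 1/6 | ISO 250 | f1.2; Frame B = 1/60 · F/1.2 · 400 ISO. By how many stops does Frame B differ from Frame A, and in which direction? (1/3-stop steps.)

2 2/3 stops darker

Aperture: unchanged.
Shutter speed: 1/6 → 1/8 → 1/10 → 1/13 → 1/15 → 1/20 → 1/25 → 1/30 → 1/40 → 1/50 → 1/60 — 3 1/3 stops shorter (darker).
ISO: 250 → 320 → 400 — 2/3 stop higher (brighter).
Net: −3 1/3 +2/3 = −2 2/3 stops.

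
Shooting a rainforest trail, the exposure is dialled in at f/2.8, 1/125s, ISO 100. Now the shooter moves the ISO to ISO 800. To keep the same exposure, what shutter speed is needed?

1/1000s

ISO: 100 → 200 → 400 → 800 — 3 stops raised (brighter).
Need 3 stops darker from the shutter speed: 1/125 → 1/250 → 1/500 → 1/1000.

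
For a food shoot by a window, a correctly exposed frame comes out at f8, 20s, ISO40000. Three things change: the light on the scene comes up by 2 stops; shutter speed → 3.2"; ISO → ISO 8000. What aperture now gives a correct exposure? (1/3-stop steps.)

Scene light: 2 stops brighter.
Shutter speed: 20 → 15 → 13 → 10 → 8 → 6 → 5 → 4 → 3.2 — 2 2/3 stops shorter (darker).
ISO: 40000 → 32000 → 25600 → 20000 → 16000 → 12800 → 10000 → 8000 — 2 1/3 stops lower (darker).
Net so far: 3 stops darker. Aperture: f/8 → f/7.1 → f/6.3 → f/5.6 → f/5 → f/4.5 → f/4 → f/3.5 → f/3.2 → f/2.8.

f/2.8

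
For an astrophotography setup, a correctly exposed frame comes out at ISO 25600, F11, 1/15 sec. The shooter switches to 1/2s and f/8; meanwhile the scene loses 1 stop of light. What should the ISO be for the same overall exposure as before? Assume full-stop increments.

ISO 3200

Scene light: 1 stop darker.
Shutter speed: 1/15 → 1/8 → 1/4 → 1/2 — 3 stops longer (brighter).
Aperture: f/11 → f/8 — 1 stop wider (brighter).
Net so far: 3 stops brighter. ISO: 25600 → 12800 → 6400 → 3200.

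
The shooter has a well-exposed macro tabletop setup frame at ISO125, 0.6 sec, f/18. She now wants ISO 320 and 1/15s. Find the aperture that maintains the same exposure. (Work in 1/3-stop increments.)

ISO: 125 → 160 → 200 → 250 → 320 — 1 1/3 stops higher (brighter).
Shutter speed: 0.6 → 0.5 → 0.4 → 0.3 → 1/4 → 1/5 → 1/6 → 1/8 → 1/10 → 1/13 → 1/15 — 3 1/3 stops faster (darker).
Net change so far: 2 stops darker. Offset with the aperture: f/18 → f/16 → f/14 → f/13 → f/11 → f/10 → f/9.

f/9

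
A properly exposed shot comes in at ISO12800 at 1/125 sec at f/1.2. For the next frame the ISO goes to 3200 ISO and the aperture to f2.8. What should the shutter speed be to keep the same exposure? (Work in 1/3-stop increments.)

ISO: 12800 → 10000 → 8000 → 6400 → 5000 → 4000 → 3200 — 2 stops dropped (darker).
Aperture: f/1.2 → f/1.4 → f/1.6 → f/1.8 → f/2 → f/2.2 → f/2.5 → f/2.8 — 2 1/3 stops narrower (darker).
Net change so far: 4 1/3 stops darker. Offset with the shutter speed: 1/125 → 1/100 → 1/80 → 1/60 → 1/50 → 1/40 → 1/30 → 1/25 → 1/20 → 1/15 → 1/13 → 1/10 → 1/8 → 1/6.

1/6s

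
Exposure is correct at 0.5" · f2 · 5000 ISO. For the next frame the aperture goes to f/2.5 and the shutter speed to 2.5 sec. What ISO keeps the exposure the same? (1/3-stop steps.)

ISO 1600

Aperture: f/2 → f/2.2 → f/2.5 — 2/3 stop smaller aperture (darker).
Shutter speed: 0.5 → 0.6 → 0.8 → 1 → 1.3 → 1.6 → 2 → 2.5 — 2 1/3 stops slower (brighter).
Net change so far: 1 2/3 stops brighter. Offset with the ISO: 5000 → 4000 → 3200 → 2500 → 2000 → 1600.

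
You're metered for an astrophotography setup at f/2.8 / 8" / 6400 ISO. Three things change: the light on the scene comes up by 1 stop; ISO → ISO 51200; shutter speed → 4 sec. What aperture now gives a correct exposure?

f/8

Scene light: 1 stop brighter.
ISO: 6400 → 12800 → 25600 → 51200 — 3 stops raised (brighter).
Shutter speed: 8 → 4 — 1 stop faster (darker).
Net so far: 3 stops brighter. Aperture: f/2.8 → f/4 → f/5.6 → f/8.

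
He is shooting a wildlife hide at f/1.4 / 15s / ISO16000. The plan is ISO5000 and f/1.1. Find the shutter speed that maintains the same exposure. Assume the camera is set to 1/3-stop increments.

ISO: 16000 → 12800 → 10000 → 8000 → 6400 → 5000 — 1 2/3 stops lower (darker).
Aperture: f/1.4 → f/1.2 → f/1.1 — 2/3 stop larger aperture (brighter).
Net change so far: 1 stop darker. Offset with the shutter speed: 15 → 20 → 25 → 30.

30 s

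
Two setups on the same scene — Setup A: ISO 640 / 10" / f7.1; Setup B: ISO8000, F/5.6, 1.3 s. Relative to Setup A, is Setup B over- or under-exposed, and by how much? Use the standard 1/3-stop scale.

1 1/3 stops brighter

Aperture: f/7.1 → f/6.3 → f/5.6 — 2/3 stop wider (brighter).
Shutter speed: 10 → 8 → 6 → 5 → 4 → 3.2 → 2.5 → 2 → 1.6 → 1.3 — 3 stops faster (darker).
ISO: 640 → 800 → 1000 → 1250 → 1600 → 2000 → 2500 → 3200 → 4000 → 5000 → 6400 → 8000 — 3 2/3 stops raised (brighter).
Net: +2/3 −3 +3 2/3 = +1 1/3 stops.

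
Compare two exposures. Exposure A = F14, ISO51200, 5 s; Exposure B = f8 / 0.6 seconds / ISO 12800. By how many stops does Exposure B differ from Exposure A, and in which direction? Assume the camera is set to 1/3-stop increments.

Aperture: f/14 → f/13 → f/11 → f/10 → f/9 → f/8 — 1 2/3 stops wider (brighter).
Shutter speed: 5 → 4 → 3.2 → 2.5 → 2 → 1.6 → 1.3 → 1 → 0.8 → 0.6 — 3 stops shorter (darker).
ISO: 51200 → 40000 → 32000 → 25600 → 20000 → 16000 → 12800 — 2 stops dropped (darker).
Net: +1 2/3 −3 −2 = −3 1/3 stops.

3 1/3 stops darker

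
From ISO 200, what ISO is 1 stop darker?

ISO 100

ISO: 200 → 100 — 1 stop lower (darker).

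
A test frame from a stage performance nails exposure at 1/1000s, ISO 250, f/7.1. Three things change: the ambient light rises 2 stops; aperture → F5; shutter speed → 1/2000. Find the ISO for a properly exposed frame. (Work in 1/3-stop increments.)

Scene light: 2 stops brighter.
Aperture: f/7.1 → f/6.3 → f/5.6 → f/5 — 1 stop opened up (brighter).
Shutter speed: 1/1000 → 1/1250 → 1/1600 → 1/2000 — 1 stop faster (darker).
Net so far: 2 stops brighter. ISO: 250 → 200 → 160 → 125 → 100 → 80 → 64.

ISO 64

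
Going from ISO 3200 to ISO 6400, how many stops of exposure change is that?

3200 → 6400 — count the steps: 1 stop.

1 stop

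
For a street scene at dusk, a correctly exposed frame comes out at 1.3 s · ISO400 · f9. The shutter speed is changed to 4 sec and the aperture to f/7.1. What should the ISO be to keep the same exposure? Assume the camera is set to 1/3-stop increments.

ISO 80

Shutter speed: 1.3 → 1.6 → 2 → 2.5 → 3.2 → 4 — 1 2/3 stops longer (brighter).
Aperture: f/9 → f/8 → f/7.1 — 2/3 stop larger aperture (brighter).
Net change so far: 2 1/3 stops brighter. Offset with the ISO: 400 → 320 → 250 → 200 → 160 → 125 → 100 → 80.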